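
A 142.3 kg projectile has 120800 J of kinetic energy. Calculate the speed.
v = √(2·KE/m) = √(2·120800/142.3) = 41.2 m/s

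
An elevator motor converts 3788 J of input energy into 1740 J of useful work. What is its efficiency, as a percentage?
η = W_out/W_in = 1740/3788 = 45.93%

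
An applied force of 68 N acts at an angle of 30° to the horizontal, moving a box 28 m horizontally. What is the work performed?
W = F·d·cosθ = (68)(28)cos(30°) = 1649 J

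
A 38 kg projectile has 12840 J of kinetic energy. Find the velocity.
v = √(2·KE/m) = √(2·12840/38) = 26.0 m/s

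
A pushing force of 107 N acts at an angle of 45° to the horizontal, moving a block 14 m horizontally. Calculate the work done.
W = F·d·cosθ = (107)(14)cos(45°) = 1059 J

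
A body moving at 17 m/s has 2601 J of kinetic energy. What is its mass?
m = 2·KE/v² = 2·2601/(17)² = 18.0 kg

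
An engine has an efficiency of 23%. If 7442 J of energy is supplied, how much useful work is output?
W_out = η·W_in = 0.23·7442 = 1711.66 J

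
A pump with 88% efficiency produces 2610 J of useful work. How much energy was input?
W_in = W_out/η = 2610/0.88 = 2966 J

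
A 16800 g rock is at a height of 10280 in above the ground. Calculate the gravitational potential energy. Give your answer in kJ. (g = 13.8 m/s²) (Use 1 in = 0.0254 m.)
Convert to SI: m = 16.8 kg, h = 261.112 m
PE = mgh = (16.8)(13.8)(261.112) = 60536.2 J = 60.54 kJ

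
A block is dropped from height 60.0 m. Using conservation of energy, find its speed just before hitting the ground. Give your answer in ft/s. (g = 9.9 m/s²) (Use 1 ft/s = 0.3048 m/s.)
mgh = ½mv² ⇒ v = √(2gh) = √(2·9.9·60.0) = 34.4674 m/s = 113.1 ft/s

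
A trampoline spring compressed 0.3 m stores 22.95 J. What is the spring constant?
k = 2·PE/x² = 2·22.95/(0.3)² = 510.0 N/m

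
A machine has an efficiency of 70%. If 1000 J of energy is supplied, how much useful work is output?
W_out = η·W_in = 0.7·1000 = 700.0 J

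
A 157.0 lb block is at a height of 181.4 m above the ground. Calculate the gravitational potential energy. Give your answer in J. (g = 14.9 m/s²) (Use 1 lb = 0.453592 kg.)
Convert to SI: m = 71.2139 kg, h = 181.4 m
PE = mgh = (71.2139)(14.9)(181.4) = 192500 J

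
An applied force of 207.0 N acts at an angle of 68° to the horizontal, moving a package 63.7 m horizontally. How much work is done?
W = F·d·cosθ = (207.0)(63.7)cos(68°) = 4940 J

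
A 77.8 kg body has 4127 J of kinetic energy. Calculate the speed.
v = √(2·KE/m) = √(2·4127/77.8) = 10.3 m/s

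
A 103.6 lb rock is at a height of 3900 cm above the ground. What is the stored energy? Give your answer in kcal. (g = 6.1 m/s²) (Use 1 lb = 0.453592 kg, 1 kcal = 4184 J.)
Convert to SI: m = 46.9921 kg, h = 39.0 m
PE = mgh = (46.9921)(6.1)(39.0) = 11179.4 J = 2.672 kcal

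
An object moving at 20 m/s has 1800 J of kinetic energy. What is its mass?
m = 2·KE/v² = 2·1800/(20)² = 9.0 kg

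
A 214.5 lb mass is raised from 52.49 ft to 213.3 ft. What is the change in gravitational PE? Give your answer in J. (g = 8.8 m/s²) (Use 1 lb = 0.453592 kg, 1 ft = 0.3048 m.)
Convert to SI: m = 97.2955 kg, Δh = 49.0149 m
ΔPE = mgΔh = (97.2955)(8.8)(49.0149) = 41970 J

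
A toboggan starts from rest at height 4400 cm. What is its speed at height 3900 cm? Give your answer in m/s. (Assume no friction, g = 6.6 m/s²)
Convert to SI: h₁−h₂ = 5.0 m
mgh₁ = mgh₂ + ½mv² ⇒ v = √(2g(h₁−h₂)) = √(2·6.6·5.0) = 8.124 m/s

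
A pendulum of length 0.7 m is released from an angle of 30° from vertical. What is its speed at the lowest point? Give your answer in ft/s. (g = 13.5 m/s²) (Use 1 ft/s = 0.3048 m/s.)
h = L(1 − cosθ) = 0.7(1 − cos30°) = 0.0937822 m
v = √(2gh) = √(2·13.5·0.0937822) = 1.59126 m/s = 5.221 ft/s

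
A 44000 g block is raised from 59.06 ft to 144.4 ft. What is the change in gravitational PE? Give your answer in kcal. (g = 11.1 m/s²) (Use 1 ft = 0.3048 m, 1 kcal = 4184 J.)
Convert to SI: m = 44.0 kg, Δh = 26.0116 m
ΔPE = mgΔh = (44.0)(11.1)(26.0116) = 12704.1 J = 3.036 kcal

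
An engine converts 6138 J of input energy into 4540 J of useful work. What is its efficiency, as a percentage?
η = W_out/W_in = 4540/6138 = 73.97%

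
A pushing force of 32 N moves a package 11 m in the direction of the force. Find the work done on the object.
W = F·d = (32)(11) = 352.0 J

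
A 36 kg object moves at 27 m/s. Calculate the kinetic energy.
KE = ½mv² = ½(36)(27)² = 13122.0 J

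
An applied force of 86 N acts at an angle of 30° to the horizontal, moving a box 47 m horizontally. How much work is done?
W = F·d·cosθ = (86)(47)cos(30°) = 3500 J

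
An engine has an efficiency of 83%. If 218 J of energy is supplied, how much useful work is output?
W_out = η·W_in = 0.83·218 = 180.94 J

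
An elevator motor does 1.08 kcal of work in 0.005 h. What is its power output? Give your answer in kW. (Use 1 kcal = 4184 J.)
Convert to SI: W = 4518.72 J, t = 18.0 s
P = W/t = 4518.72/18.0 = 251.04 W = 0.251 kW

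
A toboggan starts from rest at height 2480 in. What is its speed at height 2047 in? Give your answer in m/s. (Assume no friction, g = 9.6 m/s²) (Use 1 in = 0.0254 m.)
Convert to SI: h₁−h₂ = 10.9982 m
mgh₁ = mgh₂ + ½mv² ⇒ v = √(2g(h₁−h₂)) = √(2·9.6·10.9982) = 14.53 m/s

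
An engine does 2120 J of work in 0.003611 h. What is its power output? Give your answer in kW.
Convert to SI: W = 2120.0 J, t = 12.9996 s
P = W/t = 2120.0/12.9996 = 163.082 W = 0.1631 kW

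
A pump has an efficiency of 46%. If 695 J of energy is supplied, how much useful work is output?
W_out = η·W_in = 0.46·695 = 319.7 J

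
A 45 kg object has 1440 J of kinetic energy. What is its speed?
v = √(2·KE/m) = √(2·1440/45) = 8.0 m/s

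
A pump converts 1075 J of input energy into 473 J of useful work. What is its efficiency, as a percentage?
η = W_out/W_in = 473/1075 = 44.0%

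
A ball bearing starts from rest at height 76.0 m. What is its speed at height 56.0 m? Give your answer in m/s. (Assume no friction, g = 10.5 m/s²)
mgh₁ = mgh₂ + ½mv² ⇒ v = √(2g(h₁−h₂)) = √(2·10.5·20.0) = 20.49 m/s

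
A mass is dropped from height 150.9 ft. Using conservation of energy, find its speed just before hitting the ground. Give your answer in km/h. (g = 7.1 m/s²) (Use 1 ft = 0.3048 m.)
Convert to SI: h = 45.9943 m
mgh = ½mv² ⇒ v = √(2gh) = √(2·7.1·45.9943) = 25.5562 m/s = 92.0 km/h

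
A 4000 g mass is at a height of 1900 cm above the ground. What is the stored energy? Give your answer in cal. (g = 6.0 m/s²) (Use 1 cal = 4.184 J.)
Convert to SI: m = 4.0 kg, h = 19.0 m
PE = mgh = (4.0)(6.0)(19.0) = 456.0 J = 109.0 cal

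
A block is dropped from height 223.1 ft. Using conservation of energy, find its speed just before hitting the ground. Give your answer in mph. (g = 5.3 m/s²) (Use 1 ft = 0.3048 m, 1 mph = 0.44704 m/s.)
Convert to SI: h = 68.0009 m
mgh = ½mv² ⇒ v = √(2gh) = √(2·5.3·68.0009) = 26.8479 m/s = 60.06 mph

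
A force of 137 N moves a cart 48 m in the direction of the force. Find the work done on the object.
W = F·d = (137)(48) = 6576 J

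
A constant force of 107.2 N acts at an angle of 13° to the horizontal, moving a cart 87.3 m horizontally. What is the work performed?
W = F·d·cosθ = (107.2)(87.3)cos(13°) = 9119 J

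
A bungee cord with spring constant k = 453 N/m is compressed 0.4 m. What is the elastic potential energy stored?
PE = ½kx² = ½(453)(0.4)² = 36.24 J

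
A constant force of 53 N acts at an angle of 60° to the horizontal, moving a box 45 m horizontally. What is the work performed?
W = F·d·cosθ = (53)(45)cos(60°) = 1193 J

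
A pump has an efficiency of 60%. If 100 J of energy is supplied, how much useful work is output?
W_out = η·W_in = 0.6·100 = 60.0 J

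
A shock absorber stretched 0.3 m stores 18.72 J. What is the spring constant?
k = 2·PE/x² = 2·18.72/(0.3)² = 416.0 N/m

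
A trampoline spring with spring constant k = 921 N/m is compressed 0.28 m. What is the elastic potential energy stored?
PE = ½kx² = ½(921)(0.28)² = 36.1 J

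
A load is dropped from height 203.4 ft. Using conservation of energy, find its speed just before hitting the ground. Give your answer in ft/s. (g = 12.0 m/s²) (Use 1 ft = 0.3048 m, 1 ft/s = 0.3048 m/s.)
Convert to SI: h = 61.9963 m
mgh = ½mv² ⇒ v = √(2gh) = √(2·12.0·61.9963) = 38.5735 m/s = 126.6 ft/s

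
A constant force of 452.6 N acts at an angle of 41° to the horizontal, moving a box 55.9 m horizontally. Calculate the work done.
W = F·d·cosθ = (452.6)(55.9)cos(41°) = 19090 J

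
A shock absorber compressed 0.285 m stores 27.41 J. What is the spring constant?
k = 2·PE/x² = 2·27.41/(0.285)² = 674.9 N/m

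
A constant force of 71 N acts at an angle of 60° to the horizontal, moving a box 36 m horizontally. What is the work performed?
W = F·d·cosθ = (71)(36)cos(60°) = 1278 J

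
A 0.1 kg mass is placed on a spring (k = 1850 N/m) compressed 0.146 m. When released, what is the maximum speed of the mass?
½kx² = ½mv² ⇒ v = x√(k/m) = (0.146)√(1850/0.1) = 19.86 m/s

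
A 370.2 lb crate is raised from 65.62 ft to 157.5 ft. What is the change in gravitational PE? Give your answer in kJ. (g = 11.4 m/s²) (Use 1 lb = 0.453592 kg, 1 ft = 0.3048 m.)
Convert to SI: m = 167.92 kg, Δh = 28.005 m
ΔPE = mgΔh = (167.92)(11.4)(28.005) = 53609.6 J = 53.61 kJ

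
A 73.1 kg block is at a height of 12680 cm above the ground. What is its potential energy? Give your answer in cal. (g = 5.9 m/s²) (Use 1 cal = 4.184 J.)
Convert to SI: m = 73.1 kg, h = 126.8 m
PE = mgh = (73.1)(5.9)(126.8) = 54687.6 J = 13070 cal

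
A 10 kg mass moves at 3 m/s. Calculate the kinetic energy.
KE = ½mv² = ½(10)(3)² = 45.0 J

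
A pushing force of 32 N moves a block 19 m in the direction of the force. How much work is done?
W = F·d = (32)(19) = 608.0 J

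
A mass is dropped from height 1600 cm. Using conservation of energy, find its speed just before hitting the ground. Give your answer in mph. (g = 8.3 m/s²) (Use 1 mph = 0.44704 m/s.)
Convert to SI: h = 16.0 m
mgh = ½mv² ⇒ v = √(2gh) = √(2·8.3·16.0) = 16.2972 m/s = 36.46 mph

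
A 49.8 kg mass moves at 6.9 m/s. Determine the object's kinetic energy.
KE = ½mv² = ½(49.8)(6.9)² = 1185 J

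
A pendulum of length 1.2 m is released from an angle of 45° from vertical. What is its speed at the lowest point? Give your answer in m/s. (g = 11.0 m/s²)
h = L(1 − cosθ) = 1.2(1 − cos45°) = 0.351472 m
v = √(2gh) = √(2·11.0·0.351472) = 2.781 m/s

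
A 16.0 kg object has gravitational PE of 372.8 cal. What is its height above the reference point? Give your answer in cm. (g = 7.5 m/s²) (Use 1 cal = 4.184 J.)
Convert to SI: m = 16.0 kg, PE = 1559.8 J
h = PE/(mg) = 1559.8/(16.0·7.5) = 12.9983 m = 1300 cm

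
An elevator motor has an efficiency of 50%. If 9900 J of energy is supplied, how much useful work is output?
W_out = η·W_in = 0.5·9900 = 4950.0 J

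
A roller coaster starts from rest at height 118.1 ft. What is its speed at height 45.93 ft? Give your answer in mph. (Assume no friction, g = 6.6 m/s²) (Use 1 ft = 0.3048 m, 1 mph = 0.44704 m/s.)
Convert to SI: h₁−h₂ = 21.9974 m
mgh₁ = mgh₂ + ½mv² ⇒ v = √(2g(h₁−h₂)) = √(2·6.6·21.9974) = 17.0401 m/s = 38.12 mph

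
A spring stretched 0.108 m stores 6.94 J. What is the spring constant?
k = 2·PE/x² = 2·6.94/(0.108)² = 1190 N/m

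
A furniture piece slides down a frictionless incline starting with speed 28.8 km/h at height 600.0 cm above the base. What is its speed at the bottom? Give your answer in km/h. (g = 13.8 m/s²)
Convert to SI: v₀ = 8.0 m/s, h = 6.0 m
½mv₀² + mgh = ½mv² ⇒ v = √(v₀² + 2gh) = √(8.0² + 2·13.8·6.0) = 15.1526 m/s = 54.55 km/h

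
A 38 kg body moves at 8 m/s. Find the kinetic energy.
KE = ½mv² = ½(38)(8)² = 1216.0 J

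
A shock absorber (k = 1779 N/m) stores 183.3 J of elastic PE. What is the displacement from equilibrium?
x = √(2·PE/k) = √(2·183.3/1779) = 0.454 m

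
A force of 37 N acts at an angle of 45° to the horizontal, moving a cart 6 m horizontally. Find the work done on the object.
W = F·d·cosθ = (37)(6)cos(45°) = 157.0 J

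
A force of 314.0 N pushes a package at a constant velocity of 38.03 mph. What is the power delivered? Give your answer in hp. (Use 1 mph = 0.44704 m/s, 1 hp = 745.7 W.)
Convert to SI: F = 314.0 N, v = 17.0009 m/s
P = Fv = (314.0)(17.0009) = 5338.29 W = 7.159 hp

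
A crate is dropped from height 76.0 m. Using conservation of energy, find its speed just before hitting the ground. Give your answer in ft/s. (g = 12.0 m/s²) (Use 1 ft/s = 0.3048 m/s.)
mgh = ½mv² ⇒ v = √(2gh) = √(2·12.0·76.0) = 42.7083 m/s = 140.1 ft/s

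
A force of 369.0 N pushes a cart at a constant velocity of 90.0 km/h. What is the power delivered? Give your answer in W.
Convert to SI: F = 369.0 N, v = 25.0 m/s
P = Fv = (369.0)(25.0) = 9225 W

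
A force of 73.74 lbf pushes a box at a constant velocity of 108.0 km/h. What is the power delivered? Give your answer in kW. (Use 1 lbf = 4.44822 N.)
Convert to SI: F = 328.012 N, v = 30.0 m/s
P = Fv = (328.012)(30.0) = 9840.35 W = 9.84 kW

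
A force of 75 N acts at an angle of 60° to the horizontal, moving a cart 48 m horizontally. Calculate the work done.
W = F·d·cosθ = (75)(48)cos(60°) = 1800 J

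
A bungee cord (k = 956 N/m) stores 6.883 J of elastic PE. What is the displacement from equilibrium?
x = √(2·PE/k) = √(2·6.883/956) = 0.12 m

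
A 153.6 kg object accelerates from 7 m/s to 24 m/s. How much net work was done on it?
W = ΔKE = ½m(v₂² − v₁²) = ½(153.6)(24² − 7²) = 40473.6 J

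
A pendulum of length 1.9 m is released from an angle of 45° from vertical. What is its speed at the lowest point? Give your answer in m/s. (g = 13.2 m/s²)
h = L(1 − cosθ) = 1.9(1 − cos45°) = 0.556497 m
v = √(2gh) = √(2·13.2·0.556497) = 3.833 m/s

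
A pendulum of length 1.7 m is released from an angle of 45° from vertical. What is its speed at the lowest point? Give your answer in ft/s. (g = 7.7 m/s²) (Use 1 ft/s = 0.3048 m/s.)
h = L(1 − cosθ) = 1.7(1 − cos45°) = 0.497918 m
v = √(2gh) = √(2·7.7·0.497918) = 2.76911 m/s = 9.085 ft/s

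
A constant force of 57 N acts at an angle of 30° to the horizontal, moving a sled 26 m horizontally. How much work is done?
W = F·d·cosθ = (57)(26)cos(30°) = 1283 J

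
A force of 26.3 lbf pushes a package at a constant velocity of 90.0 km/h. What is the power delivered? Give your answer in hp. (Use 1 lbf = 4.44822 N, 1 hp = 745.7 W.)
Convert to SI: F = 116.988 N, v = 25.0 m/s
P = Fv = (116.988)(25.0) = 2924.7 W = 3.922 hp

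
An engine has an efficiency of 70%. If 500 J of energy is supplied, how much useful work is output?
W_out = η·W_in = 0.7·500 = 350.0 J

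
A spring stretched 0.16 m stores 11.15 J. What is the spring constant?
k = 2·PE/x² = 2·11.15/(0.16)² = 871.1 N/m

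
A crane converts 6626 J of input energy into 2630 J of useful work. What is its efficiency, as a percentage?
η = W_out/W_in = 2630/6626 = 39.69%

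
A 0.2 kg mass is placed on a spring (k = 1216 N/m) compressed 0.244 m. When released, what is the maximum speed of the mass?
½kx² = ½mv² ⇒ v = x√(k/m) = (0.244)√(1216/0.2) = 19.03 m/s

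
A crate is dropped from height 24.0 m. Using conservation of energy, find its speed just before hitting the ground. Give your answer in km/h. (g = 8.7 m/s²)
mgh = ½mv² ⇒ v = √(2gh) = √(2·8.7·24.0) = 20.4353 m/s = 73.57 km/h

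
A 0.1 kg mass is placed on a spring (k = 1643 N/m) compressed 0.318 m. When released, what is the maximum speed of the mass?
½kx² = ½mv² ⇒ v = x√(k/m) = (0.318)√(1643/0.1) = 40.76 m/s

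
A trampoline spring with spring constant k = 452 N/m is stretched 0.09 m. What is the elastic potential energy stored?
PE = ½kx² = ½(452)(0.09)² = 1.831 J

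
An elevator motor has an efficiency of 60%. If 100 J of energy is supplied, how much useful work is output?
W_out = η·W_in = 0.6·100 = 60.0 J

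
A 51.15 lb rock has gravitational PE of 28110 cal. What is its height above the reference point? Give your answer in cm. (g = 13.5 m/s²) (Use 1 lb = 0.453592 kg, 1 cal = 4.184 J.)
Convert to SI: m = 23.2012 kg, PE = 117612 J
h = PE/(mg) = 117612/(23.2012·13.5) = 375.498 m = 37550 cm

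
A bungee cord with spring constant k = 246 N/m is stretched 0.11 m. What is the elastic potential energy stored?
PE = ½kx² = ½(246)(0.11)² = 1.488 J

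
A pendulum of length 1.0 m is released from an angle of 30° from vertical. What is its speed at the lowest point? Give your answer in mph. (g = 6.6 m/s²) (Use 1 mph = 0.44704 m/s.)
h = L(1 − cosθ) = 1.0(1 − cos30°) = 0.133975 m
v = √(2gh) = √(2·6.6·0.133975) = 1.32984 m/s = 2.975 mph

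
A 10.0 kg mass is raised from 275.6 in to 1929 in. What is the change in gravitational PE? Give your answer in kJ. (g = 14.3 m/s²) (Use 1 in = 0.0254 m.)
Convert to SI: m = 10.0 kg, Δh = 41.9964 m
ΔPE = mgΔh = (10.0)(14.3)(41.9964) = 6005.48 J = 6.005 kJ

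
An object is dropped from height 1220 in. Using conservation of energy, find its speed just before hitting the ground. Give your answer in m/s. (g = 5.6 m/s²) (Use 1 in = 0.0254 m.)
Convert to SI: h = 30.988 m
mgh = ½mv² ⇒ v = √(2gh) = √(2·5.6·30.988) = 18.63 m/s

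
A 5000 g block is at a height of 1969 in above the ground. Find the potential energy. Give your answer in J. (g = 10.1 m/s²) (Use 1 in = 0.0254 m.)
Convert to SI: m = 5.0 kg, h = 50.0126 m
PE = mgh = (5.0)(10.1)(50.0126) = 2526 J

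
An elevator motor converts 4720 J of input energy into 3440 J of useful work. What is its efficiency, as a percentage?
η = W_out/W_in = 3440/4720 = 72.88%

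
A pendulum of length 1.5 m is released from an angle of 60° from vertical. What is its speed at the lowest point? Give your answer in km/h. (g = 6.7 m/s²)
h = L(1 − cosθ) = 1.5(1 − cos60°) = 0.75 m
v = √(2gh) = √(2·6.7·0.75) = 3.17017 m/s = 11.41 km/h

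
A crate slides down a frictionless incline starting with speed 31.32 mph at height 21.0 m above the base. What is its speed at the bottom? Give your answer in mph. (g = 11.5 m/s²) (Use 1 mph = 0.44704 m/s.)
Convert to SI: v₀ = 14.0013 m/s, h = 21.0 m
½mv₀² + mgh = ½mv² ⇒ v = √(v₀² + 2gh) = √(14.0013² + 2·11.5·21.0) = 26.0583 m/s = 58.29 mph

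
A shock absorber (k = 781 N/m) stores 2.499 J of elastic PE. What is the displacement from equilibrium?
x = √(2·PE/k) = √(2·2.499/781) = 0.08 m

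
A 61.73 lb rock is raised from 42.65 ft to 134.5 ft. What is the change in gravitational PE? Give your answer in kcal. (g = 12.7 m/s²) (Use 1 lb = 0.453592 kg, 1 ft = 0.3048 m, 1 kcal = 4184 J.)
Convert to SI: m = 28.0002 kg, Δh = 27.9959 m
ΔPE = mgΔh = (28.0002)(12.7)(27.9959) = 9955.42 J = 2.379 kcal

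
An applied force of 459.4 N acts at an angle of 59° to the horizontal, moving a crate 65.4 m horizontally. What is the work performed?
W = F·d·cosθ = (459.4)(65.4)cos(59°) = 15470 J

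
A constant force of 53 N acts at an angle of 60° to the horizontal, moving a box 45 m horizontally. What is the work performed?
W = F·d·cosθ = (53)(45)cos(60°) = 1193 J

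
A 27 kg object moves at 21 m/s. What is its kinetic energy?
KE = ½mv² = ½(27)(21)² = 5953.5 J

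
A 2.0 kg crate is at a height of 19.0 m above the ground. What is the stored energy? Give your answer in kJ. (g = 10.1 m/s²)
PE = mgh = (2.0)(10.1)(19.0) = 383.8 J = 0.3838 kJ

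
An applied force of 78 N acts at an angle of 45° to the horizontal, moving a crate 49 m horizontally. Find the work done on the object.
W = F·d·cosθ = (78)(49)cos(45°) = 2703 J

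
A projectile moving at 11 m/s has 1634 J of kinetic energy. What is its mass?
m = 2·KE/v² = 2·1634/(11)² = 27.01 kg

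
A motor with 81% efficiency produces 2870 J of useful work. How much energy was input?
W_in = W_out/η = 2870/0.81 = 3543 J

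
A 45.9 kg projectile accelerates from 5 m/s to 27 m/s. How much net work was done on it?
W = ΔKE = ½m(v₂² − v₁²) = ½(45.9)(27² − 5²) = 16156.8 J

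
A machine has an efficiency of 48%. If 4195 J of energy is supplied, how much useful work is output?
W_out = η·W_in = 0.48·4195 = 2013.6 J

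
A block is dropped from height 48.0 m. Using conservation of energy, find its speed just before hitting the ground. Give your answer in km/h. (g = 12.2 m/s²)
mgh = ½mv² ⇒ v = √(2gh) = √(2·12.2·48.0) = 34.2228 m/s = 123.2 km/h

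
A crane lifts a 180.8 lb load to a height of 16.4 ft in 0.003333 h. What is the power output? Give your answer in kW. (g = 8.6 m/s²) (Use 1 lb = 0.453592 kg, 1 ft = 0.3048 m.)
Convert to SI: m = 82.0094 kg, h = 4.99872 m, t = 11.9988 s
P = mgh/t = (82.0094)(8.6)(4.99872)/11.9988 = 293.821 W = 0.2938 kW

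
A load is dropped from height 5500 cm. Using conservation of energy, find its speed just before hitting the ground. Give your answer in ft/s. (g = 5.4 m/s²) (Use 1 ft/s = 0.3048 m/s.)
Convert to SI: h = 55.0 m
mgh = ½mv² ⇒ v = √(2gh) = √(2·5.4·55.0) = 24.3721 m/s = 79.96 ft/s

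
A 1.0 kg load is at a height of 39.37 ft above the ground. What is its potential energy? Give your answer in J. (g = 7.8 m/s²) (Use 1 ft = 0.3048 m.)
Convert to SI: m = 1.0 kg, h = 12.0 m
PE = mgh = (1.0)(7.8)(12.0) = 93.6 J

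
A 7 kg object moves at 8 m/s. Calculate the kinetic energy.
KE = ½mv² = ½(7)(8)² = 224.0 J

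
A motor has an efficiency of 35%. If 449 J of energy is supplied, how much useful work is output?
W_out = η·W_in = 0.35·449 = 157.15 J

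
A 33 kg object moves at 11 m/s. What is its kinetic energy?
KE = ½mv² = ½(33)(11)² = 1996.5 J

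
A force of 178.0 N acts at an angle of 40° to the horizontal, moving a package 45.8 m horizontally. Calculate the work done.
W = F·d·cosθ = (178.0)(45.8)cos(40°) = 6245 J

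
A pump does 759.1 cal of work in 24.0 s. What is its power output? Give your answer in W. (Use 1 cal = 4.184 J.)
Convert to SI: W = 3176.07 J, t = 24.0 s
P = W/t = 3176.07/24.0 = 132.3 W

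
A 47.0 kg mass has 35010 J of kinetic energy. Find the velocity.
v = √(2·KE/m) = √(2·35010/47.0) = 38.6 m/s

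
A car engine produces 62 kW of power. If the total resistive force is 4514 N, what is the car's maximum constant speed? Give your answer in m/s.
P = Fv ⇒ v = P/F = 62000 W/4514.0 N = 13.74 m/s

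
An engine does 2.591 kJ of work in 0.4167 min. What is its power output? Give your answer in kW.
Convert to SI: W = 2591.0 J, t = 25.002 s
P = W/t = 2591.0/25.002 = 103.632 W = 0.1036 kW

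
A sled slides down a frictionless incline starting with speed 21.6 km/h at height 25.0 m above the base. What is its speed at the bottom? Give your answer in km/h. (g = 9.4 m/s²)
Convert to SI: v₀ = 6.0 m/s, h = 25.0 m
½mv₀² + mgh = ½mv² ⇒ v = √(v₀² + 2gh) = √(6.0² + 2·9.4·25.0) = 22.4944 m/s = 80.98 km/h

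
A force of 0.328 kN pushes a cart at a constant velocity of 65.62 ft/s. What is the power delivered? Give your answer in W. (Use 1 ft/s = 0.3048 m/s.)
Convert to SI: F = 328.0 N, v = 20.001 m/s
P = Fv = (328.0)(20.001) = 6560 W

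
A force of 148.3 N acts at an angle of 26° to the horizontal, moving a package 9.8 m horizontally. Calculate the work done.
W = F·d·cosθ = (148.3)(9.8)cos(26°) = 1306 J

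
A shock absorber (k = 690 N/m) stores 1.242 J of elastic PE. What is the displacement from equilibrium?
x = √(2·PE/k) = √(2·1.242/690) = 0.06 m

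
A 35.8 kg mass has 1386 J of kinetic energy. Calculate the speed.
v = √(2·KE/m) = √(2·1386/35.8) = 8.799 m/s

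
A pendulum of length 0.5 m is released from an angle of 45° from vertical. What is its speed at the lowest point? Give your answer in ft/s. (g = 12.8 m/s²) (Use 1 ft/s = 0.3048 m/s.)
h = L(1 − cosθ) = 0.5(1 − cos45°) = 0.146447 m
v = √(2gh) = √(2·12.8·0.146447) = 1.936242 m/s = 6.353 ft/s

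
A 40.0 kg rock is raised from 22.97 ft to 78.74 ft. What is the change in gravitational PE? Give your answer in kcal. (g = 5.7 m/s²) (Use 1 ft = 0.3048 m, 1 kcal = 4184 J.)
Convert to SI: m = 40.0 kg, Δh = 16.9987 m
ΔPE = mgΔh = (40.0)(5.7)(16.9987) = 3875.7 J = 0.9263 kcal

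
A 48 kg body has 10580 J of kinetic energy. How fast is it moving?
v = √(2·KE/m) = √(2·10580/48) = 21.0 m/s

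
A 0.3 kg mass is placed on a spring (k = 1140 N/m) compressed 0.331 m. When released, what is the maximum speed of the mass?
½kx² = ½mv² ⇒ v = x√(k/m) = (0.331)√(1140/0.3) = 20.4 m/s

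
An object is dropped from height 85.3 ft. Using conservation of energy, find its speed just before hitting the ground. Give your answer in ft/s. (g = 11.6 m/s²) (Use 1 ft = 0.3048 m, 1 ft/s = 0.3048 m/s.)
Convert to SI: h = 25.9994 m
mgh = ½mv² ⇒ v = √(2gh) = √(2·11.6·25.9994) = 24.5599 m/s = 80.58 ft/s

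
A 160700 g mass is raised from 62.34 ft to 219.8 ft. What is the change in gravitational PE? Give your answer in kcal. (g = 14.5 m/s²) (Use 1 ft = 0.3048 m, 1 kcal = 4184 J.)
Convert to SI: m = 160.7 kg, Δh = 47.9938 m
ΔPE = mgΔh = (160.7)(14.5)(47.9938) = 111833 J = 26.73 kcal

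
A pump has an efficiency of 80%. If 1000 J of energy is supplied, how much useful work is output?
W_out = η·W_in = 0.8·1000 = 800.0 J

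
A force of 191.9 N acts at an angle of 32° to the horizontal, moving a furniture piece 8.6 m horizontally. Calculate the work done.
W = F·d·cosθ = (191.9)(8.6)cos(32°) = 1400 J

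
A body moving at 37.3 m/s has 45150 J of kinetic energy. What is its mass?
m = 2·KE/v² = 2·45150/(37.3)² = 64.9 kg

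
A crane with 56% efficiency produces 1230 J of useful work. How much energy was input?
W_in = W_out/η = 1230/0.56 = 2196 J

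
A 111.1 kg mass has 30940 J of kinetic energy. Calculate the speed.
v = √(2·KE/m) = √(2·30940/111.1) = 23.6 m/s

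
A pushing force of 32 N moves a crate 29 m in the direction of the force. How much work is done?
W = F·d = (32)(29) = 928.0 J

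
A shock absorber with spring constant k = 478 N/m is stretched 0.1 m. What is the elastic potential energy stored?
PE = ½kx² = ½(478)(0.1)² = 2.39 J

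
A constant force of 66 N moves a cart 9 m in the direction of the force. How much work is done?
W = F·d = (66)(9) = 594.0 J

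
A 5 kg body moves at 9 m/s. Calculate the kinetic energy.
KE = ½mv² = ½(5)(9)² = 202.5 J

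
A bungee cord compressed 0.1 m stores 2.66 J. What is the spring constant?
k = 2·PE/x² = 2·2.66/(0.1)² = 532.0 N/m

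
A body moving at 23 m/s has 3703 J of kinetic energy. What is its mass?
m = 2·KE/v² = 2·3703/(23)² = 14.0 kg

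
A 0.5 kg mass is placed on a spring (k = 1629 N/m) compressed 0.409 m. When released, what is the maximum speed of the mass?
½kx² = ½mv² ⇒ v = x√(k/m) = (0.409)√(1629/0.5) = 23.35 m/s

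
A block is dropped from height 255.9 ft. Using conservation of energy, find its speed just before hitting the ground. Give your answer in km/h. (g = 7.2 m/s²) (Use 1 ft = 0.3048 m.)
Convert to SI: h = 77.9983 m
mgh = ½mv² ⇒ v = √(2gh) = √(2·7.2·77.9983) = 33.5138 m/s = 120.6 km/h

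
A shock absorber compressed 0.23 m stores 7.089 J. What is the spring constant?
k = 2·PE/x² = 2·7.089/(0.23)² = 268.0 N/m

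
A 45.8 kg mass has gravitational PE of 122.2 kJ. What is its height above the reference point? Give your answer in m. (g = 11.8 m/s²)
Convert to SI: m = 45.8 kg, PE = 122200 J
h = PE/(mg) = 122200/(45.8·11.8) = 226.1 m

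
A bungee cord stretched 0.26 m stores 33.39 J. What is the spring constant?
k = 2·PE/x² = 2·33.39/(0.26)² = 987.9 N/m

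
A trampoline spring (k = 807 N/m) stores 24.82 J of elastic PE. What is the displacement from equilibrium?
x = √(2·PE/k) = √(2·24.82/807) = 0.248 m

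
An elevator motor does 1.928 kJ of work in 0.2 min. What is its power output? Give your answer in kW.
Convert to SI: W = 1928.0 J, t = 12.0 s
P = W/t = 1928.0/12.0 = 160.667 W = 0.1607 kW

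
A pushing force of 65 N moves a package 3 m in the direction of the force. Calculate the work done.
W = F·d = (65)(3) = 195.0 J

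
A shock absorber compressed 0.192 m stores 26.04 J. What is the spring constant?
k = 2·PE/x² = 2·26.04/(0.192)² = 1413 N/m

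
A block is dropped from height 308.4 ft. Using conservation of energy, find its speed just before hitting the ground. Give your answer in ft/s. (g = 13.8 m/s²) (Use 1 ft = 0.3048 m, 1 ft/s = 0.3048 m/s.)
Convert to SI: h = 94.0003 m
mgh = ½mv² ⇒ v = √(2gh) = √(2·13.8·94.0003) = 50.9353 m/s = 167.1 ft/s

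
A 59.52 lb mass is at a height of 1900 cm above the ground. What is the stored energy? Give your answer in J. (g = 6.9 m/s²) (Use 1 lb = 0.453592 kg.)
Convert to SI: m = 26.9978 kg, h = 19.0 m
PE = mgh = (26.9978)(6.9)(19.0) = 3539 J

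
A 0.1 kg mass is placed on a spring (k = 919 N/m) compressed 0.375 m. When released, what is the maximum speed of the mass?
½kx² = ½mv² ⇒ v = x√(k/m) = (0.375)√(919/0.1) = 35.95 m/s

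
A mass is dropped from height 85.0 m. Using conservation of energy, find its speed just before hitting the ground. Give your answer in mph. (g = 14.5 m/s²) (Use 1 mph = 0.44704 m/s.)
mgh = ½mv² ⇒ v = √(2gh) = √(2·14.5·85.0) = 49.6488 m/s = 111.1 mph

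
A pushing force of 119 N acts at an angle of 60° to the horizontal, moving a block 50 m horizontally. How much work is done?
W = F·d·cosθ = (119)(50)cos(60°) = 2975 J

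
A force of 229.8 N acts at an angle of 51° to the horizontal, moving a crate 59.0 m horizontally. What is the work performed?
W = F·d·cosθ = (229.8)(59.0)cos(51°) = 8532 J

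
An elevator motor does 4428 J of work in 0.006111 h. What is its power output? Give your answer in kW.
Convert to SI: W = 4428.0 J, t = 21.9996 s
P = W/t = 4428.0/21.9996 = 201.276 W = 0.2013 kW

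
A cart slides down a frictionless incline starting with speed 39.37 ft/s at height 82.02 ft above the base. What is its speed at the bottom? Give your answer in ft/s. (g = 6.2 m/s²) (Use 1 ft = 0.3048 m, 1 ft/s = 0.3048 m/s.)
Convert to SI: v₀ = 12.0 m/s, h = 24.9997 m
½mv₀² + mgh = ½mv² ⇒ v = √(v₀² + 2gh) = √(12.0² + 2·6.2·24.9997) = 21.3072 m/s = 69.91 ft/s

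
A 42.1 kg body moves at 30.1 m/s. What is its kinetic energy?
KE = ½mv² = ½(42.1)(30.1)² = 19070 J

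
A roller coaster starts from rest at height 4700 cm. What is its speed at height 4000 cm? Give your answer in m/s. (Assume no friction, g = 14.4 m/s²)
Convert to SI: h₁−h₂ = 7.0 m
mgh₁ = mgh₂ + ½mv² ⇒ v = √(2g(h₁−h₂)) = √(2·14.4·7.0) = 14.2 m/s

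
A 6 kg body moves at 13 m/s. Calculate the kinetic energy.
KE = ½mv² = ½(6)(13)² = 507.0 J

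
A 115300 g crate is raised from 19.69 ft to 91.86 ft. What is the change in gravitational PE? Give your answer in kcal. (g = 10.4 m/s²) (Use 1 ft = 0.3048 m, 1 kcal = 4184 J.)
Convert to SI: m = 115.3 kg, Δh = 21.9974 m
ΔPE = mgΔh = (115.3)(10.4)(21.9974) = 26377.5 J = 6.304 kcal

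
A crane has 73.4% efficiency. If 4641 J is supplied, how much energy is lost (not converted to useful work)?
W_lost = W_in(1 − η) = 4641·(1 − 0.734) = 1235 J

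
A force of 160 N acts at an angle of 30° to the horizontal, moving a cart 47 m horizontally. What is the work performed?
W = F·d·cosθ = (160)(47)cos(30°) = 6513 J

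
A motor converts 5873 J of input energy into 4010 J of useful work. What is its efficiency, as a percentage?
η = W_out/W_in = 4010/5873 = 68.28%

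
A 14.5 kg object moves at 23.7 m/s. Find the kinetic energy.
KE = ½mv² = ½(14.5)(23.7)² = 4072 J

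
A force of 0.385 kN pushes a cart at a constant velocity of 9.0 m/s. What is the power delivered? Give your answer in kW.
Convert to SI: F = 385.0 N, v = 9.0 m/s
P = Fv = (385.0)(9.0) = 3465.0 W = 3.465 kW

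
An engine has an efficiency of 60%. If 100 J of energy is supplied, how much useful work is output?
W_out = η·W_in = 0.6·100 = 60.0 J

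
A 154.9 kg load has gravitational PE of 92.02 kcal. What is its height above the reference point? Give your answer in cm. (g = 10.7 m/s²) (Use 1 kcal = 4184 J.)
Convert to SI: m = 154.9 kg, PE = 385012 J
h = PE/(mg) = 385012/(154.9·10.7) = 232.294 m = 23230 cm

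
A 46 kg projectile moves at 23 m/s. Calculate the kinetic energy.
KE = ½mv² = ½(46)(23)² = 12167.0 J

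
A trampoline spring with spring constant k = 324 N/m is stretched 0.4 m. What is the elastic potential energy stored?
PE = ½kx² = ½(324)(0.4)² = 25.92 J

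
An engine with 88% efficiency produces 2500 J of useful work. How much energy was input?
W_in = W_out/η = 2500/0.88 = 2841 J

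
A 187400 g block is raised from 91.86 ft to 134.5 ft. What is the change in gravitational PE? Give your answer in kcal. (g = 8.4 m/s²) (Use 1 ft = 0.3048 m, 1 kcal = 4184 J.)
Convert to SI: m = 187.4 kg, Δh = 12.9967 m
ΔPE = mgΔh = (187.4)(8.4)(12.9967) = 20458.8 J = 4.89 kcal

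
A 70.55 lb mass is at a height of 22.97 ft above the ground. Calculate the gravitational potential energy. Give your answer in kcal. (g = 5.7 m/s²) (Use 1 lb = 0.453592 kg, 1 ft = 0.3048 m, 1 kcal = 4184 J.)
Convert to SI: m = 32.0009 kg, h = 7.00126 m
PE = mgh = (32.0009)(5.7)(7.00126) = 1277.07 J = 0.3052 kcal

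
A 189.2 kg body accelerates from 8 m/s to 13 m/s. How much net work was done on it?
W = ΔKE = ½m(v₂² − v₁²) = ½(189.2)(13² − 8²) = 9933.0 J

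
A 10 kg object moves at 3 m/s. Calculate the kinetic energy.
KE = ½mv² = ½(10)(3)² = 45.0 J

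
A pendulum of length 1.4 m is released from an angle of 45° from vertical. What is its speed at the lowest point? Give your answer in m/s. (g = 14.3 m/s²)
h = L(1 − cosθ) = 1.4(1 − cos45°) = 0.410051 m
v = √(2gh) = √(2·14.3·0.410051) = 3.425 m/s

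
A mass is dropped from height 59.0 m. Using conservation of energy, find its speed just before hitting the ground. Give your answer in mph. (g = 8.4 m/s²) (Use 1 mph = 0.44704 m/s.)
mgh = ½mv² ⇒ v = √(2gh) = √(2·8.4·59.0) = 31.4833 m/s = 70.43 mph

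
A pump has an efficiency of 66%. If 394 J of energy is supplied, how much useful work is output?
W_out = η·W_in = 0.66·394 = 260.04 J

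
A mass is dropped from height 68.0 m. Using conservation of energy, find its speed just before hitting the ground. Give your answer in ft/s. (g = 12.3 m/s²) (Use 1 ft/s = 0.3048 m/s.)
mgh = ½mv² ⇒ v = √(2gh) = √(2·12.3·68.0) = 40.8999 m/s = 134.2 ft/s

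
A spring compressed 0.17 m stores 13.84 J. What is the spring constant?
k = 2·PE/x² = 2·13.84/(0.17)² = 957.8 N/m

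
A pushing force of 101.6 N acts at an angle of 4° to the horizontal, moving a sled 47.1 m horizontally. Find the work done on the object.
W = F·d·cosθ = (101.6)(47.1)cos(4°) = 4774 J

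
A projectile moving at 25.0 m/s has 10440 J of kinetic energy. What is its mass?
m = 2·KE/v² = 2·10440/(25.0)² = 33.41 kg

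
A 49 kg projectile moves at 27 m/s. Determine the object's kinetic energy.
KE = ½mv² = ½(49)(27)² = 17860.5 J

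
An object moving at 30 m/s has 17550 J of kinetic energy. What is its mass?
m = 2·KE/v² = 2·17550/(30)² = 39.0 kg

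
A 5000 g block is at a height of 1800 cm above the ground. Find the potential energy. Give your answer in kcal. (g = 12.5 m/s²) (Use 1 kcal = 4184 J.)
Convert to SI: m = 5.0 kg, h = 18.0 m
PE = mgh = (5.0)(12.5)(18.0) = 1125.0 J = 0.2689 kcal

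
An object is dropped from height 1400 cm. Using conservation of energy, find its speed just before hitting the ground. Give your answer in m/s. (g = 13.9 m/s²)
Convert to SI: h = 14.0 m
mgh = ½mv² ⇒ v = √(2gh) = √(2·13.9·14.0) = 19.73 m/s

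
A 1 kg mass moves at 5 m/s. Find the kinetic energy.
KE = ½mv² = ½(1)(5)² = 12.5 J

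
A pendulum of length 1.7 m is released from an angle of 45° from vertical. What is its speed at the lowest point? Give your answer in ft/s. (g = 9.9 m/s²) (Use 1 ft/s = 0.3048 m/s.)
h = L(1 − cosθ) = 1.7(1 − cos45°) = 0.497918 m
v = √(2gh) = √(2·9.9·0.497918) = 3.13987 m/s = 10.3 ft/s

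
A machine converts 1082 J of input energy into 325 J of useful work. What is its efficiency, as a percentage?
η = W_out/W_in = 325/1082 = 30.04%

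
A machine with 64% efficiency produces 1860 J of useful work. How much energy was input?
W_in = W_out/η = 1860/0.64 = 2906 J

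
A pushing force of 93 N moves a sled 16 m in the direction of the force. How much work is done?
W = F·d = (93)(16) = 1488 J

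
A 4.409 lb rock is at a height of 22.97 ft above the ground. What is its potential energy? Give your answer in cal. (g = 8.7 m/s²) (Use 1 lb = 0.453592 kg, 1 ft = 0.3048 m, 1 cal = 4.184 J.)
Convert to SI: m = 1.99989 kg, h = 7.00126 m
PE = mgh = (1.99989)(8.7)(7.00126) = 121.815 J = 29.11 cal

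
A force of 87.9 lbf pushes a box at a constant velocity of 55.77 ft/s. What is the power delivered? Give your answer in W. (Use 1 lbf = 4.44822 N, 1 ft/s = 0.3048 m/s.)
Convert to SI: F = 390.999 N, v = 16.9987 m/s
P = Fv = (390.999)(16.9987) = 6646 W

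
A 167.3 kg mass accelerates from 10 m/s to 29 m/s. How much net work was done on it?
W = ΔKE = ½m(v₂² − v₁²) = ½(167.3)(29² − 10²) = 61984.65 J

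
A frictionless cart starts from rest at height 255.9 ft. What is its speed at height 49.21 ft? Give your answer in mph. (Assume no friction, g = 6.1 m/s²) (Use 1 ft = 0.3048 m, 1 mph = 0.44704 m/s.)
Convert to SI: h₁−h₂ = 62.9991 m
mgh₁ = mgh₂ + ½mv² ⇒ v = √(2g(h₁−h₂)) = √(2·6.1·62.9991) = 27.7234 m/s = 62.02 mph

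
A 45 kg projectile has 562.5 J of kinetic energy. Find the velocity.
v = √(2·KE/m) = √(2·562.5/45) = 5.0 m/s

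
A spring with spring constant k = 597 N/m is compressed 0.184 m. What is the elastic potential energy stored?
PE = ½kx² = ½(597)(0.184)² = 10.11 J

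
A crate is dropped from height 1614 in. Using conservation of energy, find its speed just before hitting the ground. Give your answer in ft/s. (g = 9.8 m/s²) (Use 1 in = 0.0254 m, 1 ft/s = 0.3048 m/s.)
Convert to SI: h = 40.9956 m
mgh = ½mv² ⇒ v = √(2gh) = √(2·9.8·40.9956) = 28.3463 m/s = 93.0 ft/s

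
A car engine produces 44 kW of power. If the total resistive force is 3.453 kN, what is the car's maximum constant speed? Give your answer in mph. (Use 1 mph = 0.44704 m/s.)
Convert to SI: F = 3453.0 N
P = Fv ⇒ v = P/F = 44000 W/3453.0 N = 12.7425 m/s = 28.5 mph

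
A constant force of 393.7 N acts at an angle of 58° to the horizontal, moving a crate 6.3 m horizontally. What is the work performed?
W = F·d·cosθ = (393.7)(6.3)cos(58°) = 1314 J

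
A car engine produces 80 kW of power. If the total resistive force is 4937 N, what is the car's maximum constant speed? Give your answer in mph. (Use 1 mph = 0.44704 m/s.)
P = Fv ⇒ v = P/F = 80000 W/4937.0 N = 16.2042 m/s = 36.25 mph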